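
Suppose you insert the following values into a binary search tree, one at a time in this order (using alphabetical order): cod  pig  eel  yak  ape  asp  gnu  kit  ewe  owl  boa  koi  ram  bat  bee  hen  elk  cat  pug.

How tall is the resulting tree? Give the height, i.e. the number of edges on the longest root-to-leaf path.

Resulting structure (node: left, right):
  cod: L=ape, R=pig
  pig: L=eel, R=yak
  eel: L=–, R=gnu
  yak: L=ram, R=–
  ape: L=–, R=asp
  asp: L=–, R=boa
  gnu: L=ewe, R=kit
  kit: L=hen, R=owl
  ewe: L=elk, R=–
  owl: L=koi, R=–
  boa: L=bat, R=cat
  koi: L=–, R=–
  ram: L=pug, R=–
  bat: L=–, R=bee
  bee: L=–, R=–
  hen: L=–, R=–
  elk: L=–, R=–
  cat: L=–, R=–
  pug: L=–, R=–

The deepest node is koi at depth 6.

6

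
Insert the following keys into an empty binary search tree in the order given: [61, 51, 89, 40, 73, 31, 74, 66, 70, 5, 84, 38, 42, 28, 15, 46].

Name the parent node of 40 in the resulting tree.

51

61: root
51: left child of 61 (depth 1)
89: right child of 61 (depth 1)
40: left child of 51 (depth 2)
73: left child of 89 (depth 2)
31: left child of 40 (depth 3)
74: right child of 73 (depth 3)
66: left child of 73 (depth 3)
70: right child of 66 (depth 4)
5: left child of 31 (depth 4)
84: right child of 74 (depth 4)
38: right child of 31 (depth 4)
42: right child of 40 (depth 3)
28: right child of 5 (depth 5)
15: left child of 28 (depth 6)
46: right child of 42 (depth 4)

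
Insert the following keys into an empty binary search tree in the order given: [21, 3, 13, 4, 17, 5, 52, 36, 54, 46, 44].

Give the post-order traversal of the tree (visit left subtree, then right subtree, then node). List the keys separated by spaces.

Insert 21: tree is empty, so 21 becomes the root.
Insert 3: 3 < 21 → go left. Place as left child of 21.
Insert 13: 13 < 21 → go left; 13 > 3 → go right. Place as right child of 3.
Insert 4: 4 < 21 → go left; 4 > 3 → go right; 4 < 13 → go left. Place as left child of 13.
Insert 17: 17 < 21 → go left; 17 > 3 → go right; 17 > 13 → go right. Place as right child of 13.
Insert 5: 5 < 21 → go left; 5 > 3 → go right; 5 < 13 → go left; 5 > 4 → go right. Place as right child of 4.
Insert 52: 52 > 21 → go right. Place as right child of 21.
Insert 36: 36 > 21 → go right; 36 < 52 → go left. Place as left child of 52.
Insert 54: 54 > 21 → go right; 54 > 52 → go right. Place as right child of 52.
Insert 46: 46 > 21 → go right; 46 < 52 → go left; 46 > 36 → go right. Place as right child of 36.
Insert 44: 44 > 21 → go right; 44 < 52 → go left; 44 > 36 → go right; 44 < 46 → go left. Place as left child of 46.

5 4 17 13 3 44 46 36 54 52 21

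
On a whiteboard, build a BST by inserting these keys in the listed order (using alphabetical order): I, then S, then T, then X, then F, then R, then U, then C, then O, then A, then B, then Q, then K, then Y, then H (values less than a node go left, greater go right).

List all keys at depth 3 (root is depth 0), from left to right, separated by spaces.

Resulting structure (node: left, right):
  I: L=F, R=S
  S: L=R, R=T
  T: L=–, R=X
  X: L=U, R=Y
  F: L=C, R=H
  R: L=O, R=–
  U: L=–, R=–
  C: L=A, R=–
  O: L=K, R=Q
  A: L=–, R=B
  B: L=–, R=–
  Q: L=–, R=–
  K: L=–, R=–
  Y: L=–, R=–
  H: L=–, R=–

A O X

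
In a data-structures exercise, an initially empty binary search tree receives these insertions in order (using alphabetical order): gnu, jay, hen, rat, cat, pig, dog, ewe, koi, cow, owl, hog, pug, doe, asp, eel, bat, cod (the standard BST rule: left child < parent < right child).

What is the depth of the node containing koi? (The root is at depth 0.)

4

Resulting structure (node: left, right):
  gnu: L=cat, R=jay
  jay: L=hen, R=rat
  hen: L=–, R=hog
  rat: L=pig, R=–
  cat: L=asp, R=dog
  pig: L=koi, R=pug
  dog: L=cow, R=ewe
  ewe: L=eel, R=–
  koi: L=–, R=owl
  cow: L=cod, R=doe
  owl: L=–, R=–
  hog: L=–, R=–
  pug: L=–, R=–
  doe: L=–, R=–
  asp: L=–, R=bat
  eel: L=–, R=–
  bat: L=–, R=–
  cod: L=–, R=–

Path to koi: gnu → jay → rat → pig → koi, which is 4 edges.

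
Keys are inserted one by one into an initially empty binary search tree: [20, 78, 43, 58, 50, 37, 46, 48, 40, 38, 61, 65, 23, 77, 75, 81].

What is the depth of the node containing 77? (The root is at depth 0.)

6

Insert 20: tree is empty, so 20 becomes the root.
Insert 78: 78 > 20 → go right. Place as right child of 20.
Insert 43: 43 > 20 → go right; 43 < 78 → go left. Place as left child of 78.
Insert 58: 58 > 20 → go right; 58 < 78 → go left; 58 > 43 → go right. Place as right child of 43.
Insert 50: 50 > 20 → go right; 50 < 78 → go left; 50 > 43 → go right; 50 < 58 → go left. Place as left child of 58.
Insert 37: 37 > 20 → go right; 37 < 78 → go left; 37 < 43 → go left. Place as left child of 43.
Insert 46: 46 > 20 → go right; 46 < 78 → go left; 46 > 43 → go right; 46 < 58 → go left; 46 < 50 → go left. Place as left child of 50.
Insert 48: 48 > 20 → go right; 48 < 78 → go left; 48 > 43 → go right; 48 < 58 → go left; 48 < 50 → go left; 48 > 46 → go right. Place as right child of 46.
Insert 40: 40 > 20 → go right; 40 < 78 → go left; 40 < 43 → go left; 40 > 37 → go right. Place as right child of 37.
Insert 38: 38 > 20 → go right; 38 < 78 → go left; 38 < 43 → go left; 38 > 37 → go right; 38 < 40 → go left. Place as left child of 40.
Insert 61: 61 > 20 → go right; 61 < 78 → go left; 61 > 43 → go right; 61 > 58 → go right. Place as right child of 58.
Insert 65: 65 > 20 → go right; 65 < 78 → go left; 65 > 43 → go right; 65 > 58 → go right; 65 > 61 → go right. Place as right child of 61.
Insert 23: 23 > 20 → go right; 23 < 78 → go left; 23 < 43 → go left; 23 < 37 → go left. Place as left child of 37.
Insert 77: 77 > 20 → go right; 77 < 78 → go left; 77 > 43 → go right; 77 > 58 → go right; 77 > 61 → go right; 77 > 65 → go right. Place as right child of 65.
Insert 75: 75 > 20 → go right; 75 < 78 → go left; 75 > 43 → go right; 75 > 58 → go right; 75 > 61 → go right; 75 > 65 → go right; 75 < 77 → go left. Place as left child of 77.
Insert 81: 81 > 20 → go right; 81 > 78 → go right. Place as right child of 78.

Path to 77: 20 → 78 → 43 → 58 → 61 → 65 → 77, which is 6 edges.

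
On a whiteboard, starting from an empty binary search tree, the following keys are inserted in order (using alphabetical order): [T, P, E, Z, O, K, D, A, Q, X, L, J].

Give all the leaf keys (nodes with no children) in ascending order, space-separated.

A J L Q X

Insert T: tree is empty, so T becomes the root.
Insert P: P < T → go left. Place as left child of T.
Insert E: E < T → go left; E < P → go left. Place as left child of P.
Insert Z: Z > T → go right. Place as right child of T.
Insert O: O < T → go left; O < P → go left; O > E → go right. Place as right child of E.
Insert K: K < T → go left; K < P → go left; K > E → go right; K < O → go left. Place as left child of O.
Insert D: D < T → go left; D < P → go left; D < E → go left. Place as left child of E.
Insert A: A < T → go left; A < P → go left; A < E → go left; A < D → go left. Place as left child of D.
Insert Q: Q < T → go left; Q > P → go right. Place as right child of P.
Insert X: X > T → go right; X < Z → go left. Place as left child of Z.
Insert L: L < T → go left; L < P → go left; L > E → go right; L < O → go left; L > K → go right. Place as right child of K.
Insert J: J < T → go left; J < P → go left; J > E → go right; J < O → go left; J < K → go left. Place as left child of K.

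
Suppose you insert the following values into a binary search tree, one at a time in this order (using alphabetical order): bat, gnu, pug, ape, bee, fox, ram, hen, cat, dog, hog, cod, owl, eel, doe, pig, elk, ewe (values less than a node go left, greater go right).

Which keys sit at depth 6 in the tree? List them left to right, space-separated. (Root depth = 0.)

cod eel pig

Resulting structure (node: left, right):
  bat: L=ape, R=gnu
  gnu: L=bee, R=pug
  pug: L=hen, R=ram
  ape: L=–, R=–
  bee: L=–, R=fox
  fox: L=cat, R=–
  ram: L=–, R=–
  hen: L=–, R=hog
  cat: L=–, R=dog
  dog: L=cod, R=eel
  hog: L=–, R=owl
  cod: L=–, R=doe
  owl: L=–, R=pig
  eel: L=–, R=elk
  doe: L=–, R=–
  pig: L=–, R=–
  elk: L=–, R=ewe
  ewe: L=–, R=–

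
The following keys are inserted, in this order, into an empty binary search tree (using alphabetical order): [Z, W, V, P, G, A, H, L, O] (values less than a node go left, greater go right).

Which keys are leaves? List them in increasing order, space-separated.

A O

Resulting structure (node: left, right):
  Z: L=W, R=–
  W: L=V, R=–
  V: L=P, R=–
  P: L=G, R=–
  G: L=A, R=H
  A: L=–, R=–
  H: L=–, R=L
  L: L=–, R=O
  O: L=–, R=–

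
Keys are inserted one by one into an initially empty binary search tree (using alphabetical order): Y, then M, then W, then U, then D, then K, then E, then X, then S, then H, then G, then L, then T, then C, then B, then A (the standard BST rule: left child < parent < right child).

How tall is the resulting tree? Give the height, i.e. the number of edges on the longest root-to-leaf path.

6

Insert Y: tree is empty, so Y becomes the root.
Insert M: M < Y → go left. Place as left child of Y.
Insert W: W < Y → go left; W > M → go right. Place as right child of M.
Insert U: U < Y → go left; U > M → go right; U < W → go left. Place as left child of W.
Insert D: D < Y → go left; D < M → go left. Place as left child of M.
Insert K: K < Y → go left; K < M → go left; K > D → go right. Place as right child of D.
Insert E: E < Y → go left; E < M → go left; E > D → go right; E < K → go left. Place as left child of K.
Insert X: X < Y → go left; X > M → go right; X > W → go right. Place as right child of W.
Insert S: S < Y → go left; S > M → go right; S < W → go left; S < U → go left. Place as left child of U.
Insert H: H < Y → go left; H < M → go left; H > D → go right; H < K → go left; H > E → go right. Place as right child of E.
Insert G: G < Y → go left; G < M → go left; G > D → go right; G < K → go left; G > E → go right; G < H → go left. Place as left child of H.
Insert L: L < Y → go left; L < M → go left; L > D → go right; L > K → go right. Place as right child of K.
Insert T: T < Y → go left; T > M → go right; T < W → go left; T < U → go left; T > S → go right. Place as right child of S.
Insert C: C < Y → go left; C < M → go left; C < D → go left. Place as left child of D.
Insert B: B < Y → go left; B < M → go left; B < D → go left; B < C → go left. Place as left child of C.
Insert A: A < Y → go left; A < M → go left; A < D → go left; A < C → go left; A < B → go left. Place as left child of B.

The deepest node is G at depth 6.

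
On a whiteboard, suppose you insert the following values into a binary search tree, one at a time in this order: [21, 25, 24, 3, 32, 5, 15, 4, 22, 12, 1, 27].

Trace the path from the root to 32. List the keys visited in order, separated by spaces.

Resulting structure (node: left, right):
  21: L=3, R=25
  25: L=24, R=32
  24: L=22, R=–
  3: L=1, R=5
  32: L=27, R=–
  5: L=4, R=15
  15: L=12, R=–
  4: L=–, R=–
  22: L=–, R=–
  12: L=–, R=–
  1: L=–, R=–
  27: L=–, R=–

21 25 32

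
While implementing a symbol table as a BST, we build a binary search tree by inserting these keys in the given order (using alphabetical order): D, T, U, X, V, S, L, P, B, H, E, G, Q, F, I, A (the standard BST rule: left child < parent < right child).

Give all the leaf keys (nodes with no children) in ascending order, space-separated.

D: root
T: right child of D (depth 1)
U: right child of T (depth 2)
X: right child of U (depth 3)
V: left child of X (depth 4)
S: left child of T (depth 2)
L: left child of S (depth 3)
P: right child of L (depth 4)
B: left child of D (depth 1)
H: left child of L (depth 4)
E: left child of H (depth 5)
G: right child of E (depth 6)
Q: right child of P (depth 5)
F: left child of G (depth 7)
I: right child of H (depth 5)
A: left child of B (depth 2)

A F I Q V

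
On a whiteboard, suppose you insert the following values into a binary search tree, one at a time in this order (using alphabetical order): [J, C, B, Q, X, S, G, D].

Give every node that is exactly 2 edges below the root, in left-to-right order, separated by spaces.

B G X

J: root
C: left child of J (depth 1)
B: left child of C (depth 2)
Q: right child of J (depth 1)
X: right child of Q (depth 2)
S: left child of X (depth 3)
G: right child of C (depth 2)
D: left child of G (depth 3)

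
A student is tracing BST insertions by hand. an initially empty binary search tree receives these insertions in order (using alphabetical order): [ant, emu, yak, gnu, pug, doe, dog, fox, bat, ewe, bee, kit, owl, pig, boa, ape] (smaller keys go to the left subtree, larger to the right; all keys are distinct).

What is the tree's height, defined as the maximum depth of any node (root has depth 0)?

ant: root
emu: right child of ant (depth 1)
yak: right child of emu (depth 2)
gnu: left child of yak (depth 3)
pug: right child of gnu (depth 4)
doe: left child of emu (depth 2)
dog: right child of doe (depth 3)
fox: left child of gnu (depth 4)
bat: left child of doe (depth 3)
ewe: left child of fox (depth 5)
bee: right child of bat (depth 4)
kit: left child of pug (depth 5)
owl: right child of kit (depth 6)
pig: right child of owl (depth 7)
boa: right child of bee (depth 5)
ape: left child of bat (depth 4)

The deepest node is pig at depth 7.

7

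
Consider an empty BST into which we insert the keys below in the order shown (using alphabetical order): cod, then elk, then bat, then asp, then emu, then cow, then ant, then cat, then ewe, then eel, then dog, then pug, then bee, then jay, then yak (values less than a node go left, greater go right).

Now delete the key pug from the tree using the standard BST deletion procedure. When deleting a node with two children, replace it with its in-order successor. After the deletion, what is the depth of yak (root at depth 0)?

cod: root
elk: right child of cod (depth 1)
bat: left child of cod (depth 1)
asp: left child of bat (depth 2)
emu: right child of elk (depth 2)
cow: left child of elk (depth 2)
ant: left child of asp (depth 3)
cat: right child of bat (depth 2)
ewe: right child of emu (depth 3)
eel: right child of cow (depth 3)
dog: left child of eel (depth 4)
pug: right child of ewe (depth 4)
bee: left child of cat (depth 3)
jay: left child of pug (depth 5)
yak: right child of pug (depth 5)

Delete pug (two children — replace with in-order successor).
After deletion, path to yak: cod → elk → emu → ewe → yak.

4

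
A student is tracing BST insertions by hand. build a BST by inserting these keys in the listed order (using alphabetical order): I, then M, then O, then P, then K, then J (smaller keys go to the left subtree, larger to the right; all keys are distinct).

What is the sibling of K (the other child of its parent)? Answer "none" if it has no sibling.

Insert I: tree is empty, so I becomes the root.
Insert M: M > I → go right. Place as right child of I.
Insert O: O > I → go right; O > M → go right. Place as right child of M.
Insert P: P > I → go right; P > M → go right; P > O → go right. Place as right child of O.
Insert K: K > I → go right; K < M → go left. Place as left child of M.
Insert J: J > I → go right; J < M → go left; J < K → go left. Place as left child of K.

K's parent is M; the other child of M is O.

O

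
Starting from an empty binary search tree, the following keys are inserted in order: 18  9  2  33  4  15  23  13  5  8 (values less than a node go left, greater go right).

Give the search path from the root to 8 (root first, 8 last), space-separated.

Resulting structure (node: left, right):
  18: L=9, R=33
  9: L=2, R=15
  2: L=–, R=4
  33: L=23, R=–
  4: L=–, R=5
  15: L=13, R=–
  23: L=–, R=–
  13: L=–, R=–
  5: L=–, R=8
  8: L=–, R=–

18 9 2 4 5 8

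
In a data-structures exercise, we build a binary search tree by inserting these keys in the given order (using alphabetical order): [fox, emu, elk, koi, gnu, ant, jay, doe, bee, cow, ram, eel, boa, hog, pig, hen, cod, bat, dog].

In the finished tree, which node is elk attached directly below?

emu

fox: root
emu: left child of fox (depth 1)
elk: left child of emu (depth 2)
koi: right child of fox (depth 1)
gnu: left child of koi (depth 2)
ant: left child of elk (depth 3)
jay: right child of gnu (depth 3)
doe: right child of ant (depth 4)
bee: left child of doe (depth 5)
cow: right child of bee (depth 6)
ram: right child of koi (depth 2)
eel: right child of doe (depth 5)
boa: left child of cow (depth 7)
hog: left child of jay (depth 4)
pig: left child of ram (depth 3)
hen: left child of hog (depth 5)
cod: right child of boa (depth 8)
bat: left child of bee (depth 6)
dog: left child of eel (depth 6)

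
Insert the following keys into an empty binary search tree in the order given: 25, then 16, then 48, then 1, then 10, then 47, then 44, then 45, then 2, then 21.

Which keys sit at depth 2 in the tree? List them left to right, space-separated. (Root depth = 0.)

1 21 47

Insert 25: tree is empty, so 25 becomes the root.
Insert 16: 16 < 25 → go left. Place as left child of 25.
Insert 48: 48 > 25 → go right. Place as right child of 25.
Insert 1: 1 < 25 → go left; 1 < 16 → go left. Place as left child of 16.
Insert 10: 10 < 25 → go left; 10 < 16 → go left; 10 > 1 → go right. Place as right child of 1.
Insert 47: 47 > 25 → go right; 47 < 48 → go left. Place as left child of 48.
Insert 44: 44 > 25 → go right; 44 < 48 → go left; 44 < 47 → go left. Place as left child of 47.
Insert 45: 45 > 25 → go right; 45 < 48 → go left; 45 < 47 → go left; 45 > 44 → go right. Place as right child of 44.
Insert 2: 2 < 25 → go left; 2 < 16 → go left; 2 > 1 → go right; 2 < 10 → go left. Place as left child of 10.
Insert 21: 21 < 25 → go left; 21 > 16 → go right. Place as right child of 16.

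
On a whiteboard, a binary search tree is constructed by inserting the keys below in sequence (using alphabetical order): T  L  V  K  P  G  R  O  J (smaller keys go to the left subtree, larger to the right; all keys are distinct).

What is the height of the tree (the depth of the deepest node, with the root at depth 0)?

Insert T: tree is empty, so T becomes the root.
Insert L: L < T → go left. Place as left child of T.
Insert V: V > T → go right. Place as right child of T.
Insert K: K < T → go left; K < L → go left. Place as left child of L.
Insert P: P < T → go left; P > L → go right. Place as right child of L.
Insert G: G < T → go left; G < L → go left; G < K → go left. Place as left child of K.
Insert R: R < T → go left; R > L → go right; R > P → go right. Place as right child of P.
Insert O: O < T → go left; O > L → go right; O < P → go left. Place as left child of P.
Insert J: J < T → go left; J < L → go left; J < K → go left; J > G → go right. Place as right child of G.

The deepest node is J at depth 4.

4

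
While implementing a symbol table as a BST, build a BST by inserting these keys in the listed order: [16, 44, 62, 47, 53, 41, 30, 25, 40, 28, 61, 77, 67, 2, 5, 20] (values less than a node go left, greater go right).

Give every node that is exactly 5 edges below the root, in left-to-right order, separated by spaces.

20 28 61

16: root
44: right child of 16 (depth 1)
62: right child of 44 (depth 2)
47: left child of 62 (depth 3)
53: right child of 47 (depth 4)
41: left child of 44 (depth 2)
30: left child of 41 (depth 3)
25: left child of 30 (depth 4)
40: right child of 30 (depth 4)
28: right child of 25 (depth 5)
61: right child of 53 (depth 5)
77: right child of 62 (depth 3)
67: left child of 77 (depth 4)
2: left child of 16 (depth 1)
5: right child of 2 (depth 2)
20: left child of 25 (depth 5)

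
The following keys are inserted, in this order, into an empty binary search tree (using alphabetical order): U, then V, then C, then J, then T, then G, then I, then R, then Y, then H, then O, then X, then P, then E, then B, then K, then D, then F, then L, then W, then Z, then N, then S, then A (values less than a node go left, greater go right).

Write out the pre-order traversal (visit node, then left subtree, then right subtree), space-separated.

U C B A J G E D F I H T R O K L N P S V Y X W Z

U: root
V: right child of U (depth 1)
C: left child of U (depth 1)
J: right child of C (depth 2)
T: right child of J (depth 3)
G: left child of J (depth 3)
I: right child of G (depth 4)
R: left child of T (depth 4)
Y: right child of V (depth 2)
H: left child of I (depth 5)
O: left child of R (depth 5)
X: left child of Y (depth 3)
P: right child of O (depth 6)
E: left child of G (depth 4)
B: left child of C (depth 2)
K: left child of O (depth 6)
D: left child of E (depth 5)
F: right child of E (depth 5)
L: right child of K (depth 7)
W: left child of X (depth 4)
Z: right child of Y (depth 3)
N: right child of L (depth 8)
S: right child of R (depth 5)
A: left child of B (depth 3)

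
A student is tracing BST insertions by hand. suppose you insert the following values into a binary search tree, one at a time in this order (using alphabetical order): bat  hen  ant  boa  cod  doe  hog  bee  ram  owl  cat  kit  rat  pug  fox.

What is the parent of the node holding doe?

cod

bat: root
hen: right child of bat (depth 1)
ant: left child of bat (depth 1)
boa: left child of hen (depth 2)
cod: right child of boa (depth 3)
doe: right child of cod (depth 4)
hog: right child of hen (depth 2)
bee: left child of boa (depth 3)
ram: right child of hog (depth 3)
owl: left child of ram (depth 4)
cat: left child of cod (depth 4)
kit: left child of owl (depth 5)
rat: right child of ram (depth 4)
pug: right child of owl (depth 5)
fox: right child of doe (depth 5)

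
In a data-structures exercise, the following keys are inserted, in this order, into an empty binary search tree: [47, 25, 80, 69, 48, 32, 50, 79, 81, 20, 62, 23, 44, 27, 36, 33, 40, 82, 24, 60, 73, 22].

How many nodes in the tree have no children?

47: root
25: left child of 47 (depth 1)
80: right child of 47 (depth 1)
69: left child of 80 (depth 2)
48: left child of 69 (depth 3)
32: right child of 25 (depth 2)
50: right child of 48 (depth 4)
79: right child of 69 (depth 3)
81: right child of 80 (depth 2)
20: left child of 25 (depth 2)
62: right child of 50 (depth 5)
23: right child of 20 (depth 3)
44: right child of 32 (depth 3)
27: left child of 32 (depth 3)
36: left child of 44 (depth 4)
33: left child of 36 (depth 5)
40: right child of 36 (depth 5)
82: right child of 81 (depth 3)
24: right child of 23 (depth 4)
60: left child of 62 (depth 6)
73: left child of 79 (depth 4)
22: left child of 23 (depth 4)

Leaves: 22, 24, 27, 33, 40, 60, 73, 82 — 8 in total.

8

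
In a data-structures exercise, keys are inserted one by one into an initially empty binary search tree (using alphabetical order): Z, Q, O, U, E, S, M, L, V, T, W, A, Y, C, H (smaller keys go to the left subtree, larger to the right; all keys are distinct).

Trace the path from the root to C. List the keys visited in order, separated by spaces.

Z: root
Q: left child of Z (depth 1)
O: left child of Q (depth 2)
U: right child of Q (depth 2)
E: left child of O (depth 3)
S: left child of U (depth 3)
M: right child of E (depth 4)
L: left child of M (depth 5)
V: right child of U (depth 3)
T: right child of S (depth 4)
W: right child of V (depth 4)
A: left child of E (depth 4)
Y: right child of W (depth 5)
C: right child of A (depth 5)
H: left child of L (depth 6)

Z Q O E A C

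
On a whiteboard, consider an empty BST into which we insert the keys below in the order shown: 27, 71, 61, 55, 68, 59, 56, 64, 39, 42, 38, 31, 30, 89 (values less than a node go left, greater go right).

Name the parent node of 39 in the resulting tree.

27: root
71: right child of 27 (depth 1)
61: left child of 71 (depth 2)
55: left child of 61 (depth 3)
68: right child of 61 (depth 3)
59: right child of 55 (depth 4)
56: left child of 59 (depth 5)
64: left child of 68 (depth 4)
39: left child of 55 (depth 4)
42: right child of 39 (depth 5)
38: left child of 39 (depth 5)
31: left child of 38 (depth 6)
30: left child of 31 (depth 7)
89: right child of 71 (depth 2)

55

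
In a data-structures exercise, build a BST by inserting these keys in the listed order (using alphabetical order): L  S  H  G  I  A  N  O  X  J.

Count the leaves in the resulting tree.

L: root
S: right child of L (depth 1)
H: left child of L (depth 1)
G: left child of H (depth 2)
I: right child of H (depth 2)
A: left child of G (depth 3)
N: left child of S (depth 2)
O: right child of N (depth 3)
X: right child of S (depth 2)
J: right child of I (depth 3)

Leaves: A, J, O, X — 4 in total.

4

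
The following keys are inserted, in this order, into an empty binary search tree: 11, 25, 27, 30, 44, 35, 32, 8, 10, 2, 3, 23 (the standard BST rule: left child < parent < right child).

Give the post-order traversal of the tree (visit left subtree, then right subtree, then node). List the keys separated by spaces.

Insert 11: tree is empty, so 11 becomes the root.
Insert 25: 25 > 11 → go right. Place as right child of 11.
Insert 27: 27 > 11 → go right; 27 > 25 → go right. Place as right child of 25.
Insert 30: 30 > 11 → go right; 30 > 25 → go right; 30 > 27 → go right. Place as right child of 27.
Insert 44: 44 > 11 → go right; 44 > 25 → go right; 44 > 27 → go right; 44 > 30 → go right. Place as right child of 30.
Insert 35: 35 > 11 → go right; 35 > 25 → go right; 35 > 27 → go right; 35 > 30 → go right; 35 < 44 → go left. Place as left child of 44.
Insert 32: 32 > 11 → go right; 32 > 25 → go right; 32 > 27 → go right; 32 > 30 → go right; 32 < 44 → go left; 32 < 35 → go left. Place as left child of 35.
Insert 8: 8 < 11 → go left. Place as left child of 11.
Insert 10: 10 < 11 → go left; 10 > 8 → go right. Place as right child of 8.
Insert 2: 2 < 11 → go left; 2 < 8 → go left. Place as left child of 8.
Insert 3: 3 < 11 → go left; 3 < 8 → go left; 3 > 2 → go right. Place as right child of 2.
Insert 23: 23 > 11 → go right; 23 < 25 → go left. Place as left child of 25.

3 2 10 8 23 32 35 44 30 27 25 11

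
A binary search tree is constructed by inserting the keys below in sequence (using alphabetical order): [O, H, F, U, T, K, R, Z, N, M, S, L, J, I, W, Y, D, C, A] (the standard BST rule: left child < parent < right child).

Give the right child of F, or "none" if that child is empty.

none

O: root
H: left child of O (depth 1)
F: left child of H (depth 2)
U: right child of O (depth 1)
T: left child of U (depth 2)
K: right child of H (depth 2)
R: left child of T (depth 3)
Z: right child of U (depth 2)
N: right child of K (depth 3)
M: left child of N (depth 4)
S: right child of R (depth 4)
L: left child of M (depth 5)
J: left child of K (depth 3)
I: left child of J (depth 4)
W: left child of Z (depth 3)
Y: right child of W (depth 4)
D: left child of F (depth 3)
C: left child of D (depth 4)
A: left child of C (depth 5)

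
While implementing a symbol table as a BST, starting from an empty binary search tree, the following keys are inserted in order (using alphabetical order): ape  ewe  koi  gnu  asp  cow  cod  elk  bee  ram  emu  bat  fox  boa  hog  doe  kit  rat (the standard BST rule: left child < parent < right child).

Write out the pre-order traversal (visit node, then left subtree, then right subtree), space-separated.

Insert ape: tree is empty, so ape becomes the root.
Insert ewe: ewe > ape → go right. Place as right child of ape.
Insert koi: koi > ape → go right; koi > ewe → go right. Place as right child of ewe.
Insert gnu: gnu > ape → go right; gnu > ewe → go right; gnu < koi → go left. Place as left child of koi.
Insert asp: asp > ape → go right; asp < ewe → go left. Place as left child of ewe.
Insert cow: cow > ape → go right; cow < ewe → go left; cow > asp → go right. Place as right child of asp.
Insert cod: cod > ape → go right; cod < ewe → go left; cod > asp → go right; cod < cow → go left. Place as left child of cow.
Insert elk: elk > ape → go right; elk < ewe → go left; elk > asp → go right; elk > cow → go right. Place as right child of cow.
Insert bee: bee > ape → go right; bee < ewe → go left; bee > asp → go right; bee < cow → go left; bee < cod → go left. Place as left child of cod.
Insert ram: ram > ape → go right; ram > ewe → go right; ram > koi → go right. Place as right child of koi.
Insert emu: emu > ape → go right; emu < ewe → go left; emu > asp → go right; emu > cow → go right; emu > elk → go right. Place as right child of elk.
Insert bat: bat > ape → go right; bat < ewe → go left; bat > asp → go right; bat < cow → go left; bat < cod → go left; bat < bee → go left. Place as left child of bee.
Insert fox: fox > ape → go right; fox > ewe → go right; fox < koi → go left; fox < gnu → go left. Place as left child of gnu.
Insert boa: boa > ape → go right; boa < ewe → go left; boa > asp → go right; boa < cow → go left; boa < cod → go left; boa > bee → go right. Place as right child of bee.
Insert hog: hog > ape → go right; hog > ewe → go right; hog < koi → go left; hog > gnu → go right. Place as right child of gnu.
Insert doe: doe > ape → go right; doe < ewe → go left; doe > asp → go right; doe > cow → go right; doe < elk → go left. Place as left child of elk.
Insert kit: kit > ape → go right; kit > ewe → go right; kit < koi → go left; kit > gnu → go right; kit > hog → go right. Place as right child of hog.
Insert rat: rat > ape → go right; rat > ewe → go right; rat > koi → go right; rat > ram → go right. Place as right child of ram.

ape ewe asp cow cod bee bat boa elk doe emu koi gnu fox hog kit ram rat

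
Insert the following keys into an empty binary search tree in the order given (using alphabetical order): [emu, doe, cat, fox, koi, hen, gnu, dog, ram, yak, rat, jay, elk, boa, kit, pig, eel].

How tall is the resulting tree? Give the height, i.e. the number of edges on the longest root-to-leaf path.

Insert emu: tree is empty, so emu becomes the root.
Insert doe: doe < emu → go left. Place as left child of emu.
Insert cat: cat < emu → go left; cat < doe → go left. Place as left child of doe.
Insert fox: fox > emu → go right. Place as right child of emu.
Insert koi: koi > emu → go right; koi > fox → go right. Place as right child of fox.
Insert hen: hen > emu → go right; hen > fox → go right; hen < koi → go left. Place as left child of koi.
Insert gnu: gnu > emu → go right; gnu > fox → go right; gnu < koi → go left; gnu < hen → go left. Place as left child of hen.
Insert dog: dog < emu → go left; dog > doe → go right. Place as right child of doe.
Insert ram: ram > emu → go right; ram > fox → go right; ram > koi → go right. Place as right child of koi.
Insert yak: yak > emu → go right; yak > fox → go right; yak > koi → go right; yak > ram → go right. Place as right child of ram.
Insert rat: rat > emu → go right; rat > fox → go right; rat > koi → go right; rat > ram → go right; rat < yak → go left. Place as left child of yak.
Insert jay: jay > emu → go right; jay > fox → go right; jay < koi → go left; jay > hen → go right. Place as right child of hen.
Insert elk: elk < emu → go left; elk > doe → go right; elk > dog → go right. Place as right child of dog.
Insert boa: boa < emu → go left; boa < doe → go left; boa < cat → go left. Place as left child of cat.
Insert kit: kit > emu → go right; kit > fox → go right; kit < koi → go left; kit > hen → go right; kit > jay → go right. Place as right child of jay.
Insert pig: pig > emu → go right; pig > fox → go right; pig > koi → go right; pig < ram → go left. Place as left child of ram.
Insert eel: eel < emu → go left; eel > doe → go right; eel > dog → go right; eel < elk → go left. Place as left child of elk.

The deepest node is rat at depth 5.

5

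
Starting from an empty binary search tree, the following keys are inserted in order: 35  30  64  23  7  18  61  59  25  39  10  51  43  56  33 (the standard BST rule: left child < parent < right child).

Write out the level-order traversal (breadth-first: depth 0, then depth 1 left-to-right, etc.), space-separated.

Insert 35: tree is empty, so 35 becomes the root.
Insert 30: 30 < 35 → go left. Place as left child of 35.
Insert 64: 64 > 35 → go right. Place as right child of 35.
Insert 23: 23 < 35 → go left; 23 < 30 → go left. Place as left child of 30.
Insert 7: 7 < 35 → go left; 7 < 30 → go left; 7 < 23 → go left. Place as left child of 23.
Insert 18: 18 < 35 → go left; 18 < 30 → go left; 18 < 23 → go left; 18 > 7 → go right. Place as right child of 7.
Insert 61: 61 > 35 → go right; 61 < 64 → go left. Place as left child of 64.
Insert 59: 59 > 35 → go right; 59 < 64 → go left; 59 < 61 → go left. Place as left child of 61.
Insert 25: 25 < 35 → go left; 25 < 30 → go left; 25 > 23 → go right. Place as right child of 23.
Insert 39: 39 > 35 → go right; 39 < 64 → go left; 39 < 61 → go left; 39 < 59 → go left. Place as left child of 59.
Insert 10: 10 < 35 → go left; 10 < 30 → go left; 10 < 23 → go left; 10 > 7 → go right; 10 < 18 → go left. Place as left child of 18.
Insert 51: 51 > 35 → go right; 51 < 64 → go left; 51 < 61 → go left; 51 < 59 → go left; 51 > 39 → go right. Place as right child of 39.
Insert 43: 43 > 35 → go right; 43 < 64 → go left; 43 < 61 → go left; 43 < 59 → go left; 43 > 39 → go right; 43 < 51 → go left. Place as left child of 51.
Insert 56: 56 > 35 → go right; 56 < 64 → go left; 56 < 61 → go left; 56 < 59 → go left; 56 > 39 → go right; 56 > 51 → go right. Place as right child of 51.
Insert 33: 33 < 35 → go left; 33 > 30 → go right. Place as right child of 30.

35 30 64 23 33 61 7 25 59 18 39 10 51 43 56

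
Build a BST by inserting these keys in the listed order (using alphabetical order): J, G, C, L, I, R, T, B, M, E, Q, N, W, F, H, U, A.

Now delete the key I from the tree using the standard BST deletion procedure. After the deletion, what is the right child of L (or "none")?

R

J: root
G: left child of J (depth 1)
C: left child of G (depth 2)
L: right child of J (depth 1)
I: right child of G (depth 2)
R: right child of L (depth 2)
T: right child of R (depth 3)
B: left child of C (depth 3)
M: left child of R (depth 3)
E: right child of C (depth 3)
Q: right child of M (depth 4)
N: left child of Q (depth 5)
W: right child of T (depth 4)
F: right child of E (depth 4)
H: left child of I (depth 3)
U: left child of W (depth 5)
A: left child of B (depth 4)

Delete I (at most one child — splice it out).
After deletion, L's right child: R.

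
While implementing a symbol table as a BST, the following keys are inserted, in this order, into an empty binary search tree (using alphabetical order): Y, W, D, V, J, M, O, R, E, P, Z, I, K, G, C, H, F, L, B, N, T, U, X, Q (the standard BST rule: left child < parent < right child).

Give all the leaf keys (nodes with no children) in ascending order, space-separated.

Insert Y: tree is empty, so Y becomes the root.
Insert W: W < Y → go left. Place as left child of Y.
Insert D: D < Y → go left; D < W → go left. Place as left child of W.
Insert V: V < Y → go left; V < W → go left; V > D → go right. Place as right child of D.
Insert J: J < Y → go left; J < W → go left; J > D → go right; J < V → go left. Place as left child of V.
Insert M: M < Y → go left; M < W → go left; M > D → go right; M < V → go left; M > J → go right. Place as right child of J.
Insert O: O < Y → go left; O < W → go left; O > D → go right; O < V → go left; O > J → go right; O > M → go right. Place as right child of M.
Insert R: R < Y → go left; R < W → go left; R > D → go right; R < V → go left; R > J → go right; R > M → go right; R > O → go right. Place as right child of O.
Insert E: E < Y → go left; E < W → go left; E > D → go right; E < V → go left; E < J → go left. Place as left child of J.
Insert P: P < Y → go left; P < W → go left; P > D → go right; P < V → go left; P > J → go right; P > M → go right; P > O → go right; P < R → go left. Place as left child of R.
Insert Z: Z > Y → go right. Place as right child of Y.
Insert I: I < Y → go left; I < W → go left; I > D → go right; I < V → go left; I < J → go left; I > E → go right. Place as right child of E.
Insert K: K < Y → go left; K < W → go left; K > D → go right; K < V → go left; K > J → go right; K < M → go left. Place as left child of M.
Insert G: G < Y → go left; G < W → go left; G > D → go right; G < V → go left; G < J → go left; G > E → go right; G < I → go left. Place as left child of I.
Insert C: C < Y → go left; C < W → go left; C < D → go left. Place as left child of D.
Insert H: H < Y → go left; H < W → go left; H > D → go right; H < V → go left; H < J → go left; H > E → go right; H < I → go left; H > G → go right. Place as right child of G.
Insert F: F < Y → go left; F < W → go left; F > D → go right; F < V → go left; F < J → go left; F > E → go right; F < I → go left; F < G → go left. Place as left child of G.
Insert L: L < Y → go left; L < W → go left; L > D → go right; L < V → go left; L > J → go right; L < M → go left; L > K → go right. Place as right child of K.
Insert B: B < Y → go left; B < W → go left; B < D → go left; B < C → go left. Place as left child of C.
Insert N: N < Y → go left; N < W → go left; N > D → go right; N < V → go left; N > J → go right; N > M → go right; N < O → go left. Place as left child of O.
Insert T: T < Y → go left; T < W → go left; T > D → go right; T < V → go left; T > J → go right; T > M → go right; T > O → go right; T > R → go right. Place as right child of R.
Insert U: U < Y → go left; U < W → go left; U > D → go right; U < V → go left; U > J → go right; U > M → go right; U > O → go right; U > R → go right; U > T → go right. Place as right child of T.
Insert X: X < Y → go left; X > W → go right. Place as right child of W.
Insert Q: Q < Y → go left; Q < W → go left; Q > D → go right; Q < V → go left; Q > J → go right; Q > M → go right; Q > O → go right; Q < R → go left; Q > P → go right. Place as right child of P.

B F H L N Q U X Z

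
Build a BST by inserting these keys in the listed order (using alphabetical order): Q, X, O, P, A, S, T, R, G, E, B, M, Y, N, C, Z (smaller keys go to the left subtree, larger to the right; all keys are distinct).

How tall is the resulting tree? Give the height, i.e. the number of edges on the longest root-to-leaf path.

Insert Q: tree is empty, so Q becomes the root.
Insert X: X > Q → go right. Place as right child of Q.
Insert O: O < Q → go left. Place as left child of Q.
Insert P: P < Q → go left; P > O → go right. Place as right child of O.
Insert A: A < Q → go left; A < O → go left. Place as left child of O.
Insert S: S > Q → go right; S < X → go left. Place as left child of X.
Insert T: T > Q → go right; T < X → go left; T > S → go right. Place as right child of S.
Insert R: R > Q → go right; R < X → go left; R < S → go left. Place as left child of S.
Insert G: G < Q → go left; G < O → go left; G > A → go right. Place as right child of A.
Insert E: E < Q → go left; E < O → go left; E > A → go right; E < G → go left. Place as left child of G.
Insert B: B < Q → go left; B < O → go left; B > A → go right; B < G → go left; B < E → go left. Place as left child of E.
Insert M: M < Q → go left; M < O → go left; M > A → go right; M > G → go right. Place as right child of G.
Insert Y: Y > Q → go right; Y > X → go right. Place as right child of X.
Insert N: N < Q → go left; N < O → go left; N > A → go right; N > G → go right; N > M → go right. Place as right child of M.
Insert C: C < Q → go left; C < O → go left; C > A → go right; C < G → go left; C < E → go left; C > B → go right. Place as right child of B.
Insert Z: Z > Q → go right; Z > X → go right; Z > Y → go right. Place as right child of Y.

The deepest node is C at depth 6.

6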